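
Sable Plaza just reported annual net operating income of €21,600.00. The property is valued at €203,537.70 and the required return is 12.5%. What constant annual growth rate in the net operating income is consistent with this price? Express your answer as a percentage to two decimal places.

1.71%

P = D₀(1+g)/(r−g) ⇒ P(r−g) = D₀(1+g) ⇒ g(P+D₀) = P·r − D₀
g = (P·r − D₀)/(P + D₀) = (€203,537.70×0.125 − €21,600.00) / (€203,537.70 + €21,600.00) = 0.017066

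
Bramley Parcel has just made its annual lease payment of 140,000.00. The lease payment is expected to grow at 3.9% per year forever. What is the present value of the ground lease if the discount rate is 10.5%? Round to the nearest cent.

D₁ = D₀ × (1 + g) = 140,000.00 × 1.039 = 145,460.0000
Growing perpetuity: P = D₁ / (r − g) = 145,460.0000 / (0.105 − 0.039) = 2,203,939.39

2203939.39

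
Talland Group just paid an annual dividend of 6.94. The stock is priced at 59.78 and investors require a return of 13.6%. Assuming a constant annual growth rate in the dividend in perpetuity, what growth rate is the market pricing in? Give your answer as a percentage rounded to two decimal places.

P = D₀(1+g)/(r−g) ⇒ P(r−g) = D₀(1+g) ⇒ g(P+D₀) = P·r − D₀
g = (P·r − D₀)/(P + D₀) = (59.78×0.136 − 6.94) / (59.78 + 6.94) = 0.017837

1.78%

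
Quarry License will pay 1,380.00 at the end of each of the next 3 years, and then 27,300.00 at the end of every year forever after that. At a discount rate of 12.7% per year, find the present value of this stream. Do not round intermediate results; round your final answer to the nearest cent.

153446.44

PV of 3-year annuity: 1,380.00 × [1 − (1+0.127)^−3] / 0.127 = 3275.06088
Perpetuity value at year 3: 27,300.00 / 0.127 = 214960.62992
PV of perpetuity: 214960.62992 / (1+0.127)^3 = 150171.38215
Total PV = 3275.06088 + 150171.38215 = 153446.44302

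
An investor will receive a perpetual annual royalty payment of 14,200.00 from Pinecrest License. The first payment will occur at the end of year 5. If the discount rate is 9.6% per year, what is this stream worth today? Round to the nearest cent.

102512.04

Value at end of year 4: C / r = 14,200.00 / 0.096 = 147,916.6667
Discount to today: PV = 147,916.6667 / (1 + 0.096)^4 = 147,916.6667 / 1.442920 = 102,512.04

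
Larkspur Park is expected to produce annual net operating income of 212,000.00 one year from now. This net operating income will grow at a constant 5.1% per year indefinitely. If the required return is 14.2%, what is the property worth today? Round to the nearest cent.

2329670.33

Growing perpetuity: P = D₁ / (r − g) = 212,000.0000 / (0.142 − 0.051) = 2,329,670.33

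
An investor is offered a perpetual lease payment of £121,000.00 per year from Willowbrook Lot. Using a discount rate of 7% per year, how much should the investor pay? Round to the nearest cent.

£1728571.43

Level perpetuity: PV = C / r = £121,000.00 / 0.07 = £1,728,571.43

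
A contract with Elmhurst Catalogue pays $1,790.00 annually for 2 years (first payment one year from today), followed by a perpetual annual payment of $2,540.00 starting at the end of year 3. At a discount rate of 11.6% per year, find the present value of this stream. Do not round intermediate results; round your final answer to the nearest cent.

$20622.32

PV of 2-year annuity: $1,790.00 × [1 − (1+0.116)^−2] / 0.116 = 3041.16725
Perpetuity value at year 2: $2,540.00 / 0.116 = 21896.55172
PV of perpetuity: 21896.55172 / (1+0.116)^2 = 17581.15238
Total PV = 3041.16725 + 17581.15238 = 20622.31964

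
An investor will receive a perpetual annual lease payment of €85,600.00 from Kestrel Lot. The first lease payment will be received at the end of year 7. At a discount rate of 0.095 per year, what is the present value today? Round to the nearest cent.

€522715.58

Value at end of year 6: C / r = €85,600.00 / 0.095 = €901,052.6316
Discount to today: PV = €901,052.6316 / (1 + 0.095)^6 = €901,052.6316 / 1.723791 = €522,715.58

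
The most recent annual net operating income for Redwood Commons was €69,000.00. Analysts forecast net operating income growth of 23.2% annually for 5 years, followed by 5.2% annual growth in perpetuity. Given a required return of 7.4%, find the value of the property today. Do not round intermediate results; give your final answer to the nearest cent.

€7084137.86

D_1 = 85008.00000
D_2 = 104729.85600
D_3 = 129027.18259
D_4 = 158961.48895
D_5 = 195840.55439
Terminal value at year 5: TV = D_5×(1+g_2)/(r−g_2) = 206024.26322/0.022 = 9364739.23722
P_0 = D_1/(1+r)^1 + D_2/(1+r)^2 + D_3/(1+r)^3 + D_4/(1+r)^4 + D_5/(1+r)^5 + TV/(1+r)^5
    = 79150.83799 + 90795.00224 + 104152.18134 + 119474.38306 + 137050.68895 + 6553514.76243 = 7084137.85600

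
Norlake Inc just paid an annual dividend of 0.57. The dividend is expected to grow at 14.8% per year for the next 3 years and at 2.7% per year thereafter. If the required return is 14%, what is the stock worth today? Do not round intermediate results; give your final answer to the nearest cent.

D_1 = 0.65436
D_2 = 0.75121
D_3 = 0.86238
Terminal value at year 3: TV = D_3×(1+g_2)/(r−g_2) = 0.88567/0.113 = 7.83777
P_0 = D_1/(1+r)^1 + D_2/(1+r)^2 + D_3/(1+r)^3 + TV/(1+r)^3
    = 0.57400 + 0.57803 + 0.58208 + 5.29027 = 7.02438

7.02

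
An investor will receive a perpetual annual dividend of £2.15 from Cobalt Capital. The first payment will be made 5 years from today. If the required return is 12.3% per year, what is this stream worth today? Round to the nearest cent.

£10.99

Value at end of year 4: C / r = £2.15 / 0.123 = £17.4797
Discount to today: PV = £17.4797 / (1 + 0.123)^4 = £17.4797 / 1.590446 = £10.99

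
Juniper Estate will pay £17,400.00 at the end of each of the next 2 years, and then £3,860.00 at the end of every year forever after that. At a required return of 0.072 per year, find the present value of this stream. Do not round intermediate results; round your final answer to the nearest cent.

PV of 2-year annuity: £17,400.00 × [1 − (1+0.072)^−2] / 0.072 = 31372.52172
Perpetuity value at year 2: £3,860.00 / 0.072 = 53611.11111
PV of perpetuity: 53611.11111 / (1+0.072)^2 = 46651.45974
Total PV = 31372.52172 + 46651.45974 = 78023.98146

£78023.98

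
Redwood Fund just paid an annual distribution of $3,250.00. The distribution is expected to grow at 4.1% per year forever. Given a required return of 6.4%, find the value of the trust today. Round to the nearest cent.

$147097.83

D₁ = D₀ × (1 + g) = $3,250.00 × 1.041 = $3,383.2500
Growing perpetuity: P = D₁ / (r − g) = $3,383.2500 / (0.064 − 0.041) = $147,097.83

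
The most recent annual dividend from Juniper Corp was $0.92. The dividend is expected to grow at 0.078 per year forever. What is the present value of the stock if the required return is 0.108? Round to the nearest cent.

D₁ = D₀ × (1 + g) = $0.92 × 1.078 = $0.9918
Growing perpetuity: P = D₁ / (r − g) = $0.9918 / (0.108 − 0.078) = $33.06

$33.06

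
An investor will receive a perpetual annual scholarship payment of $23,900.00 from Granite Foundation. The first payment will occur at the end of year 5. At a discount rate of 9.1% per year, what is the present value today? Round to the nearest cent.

$185377.71

Value at end of year 4: C / r = $23,900.00 / 0.091 = $262,637.3626
Discount to today: PV = $262,637.3626 / (1 + 0.091)^4 = $262,637.3626 / 1.416769 = $185,377.71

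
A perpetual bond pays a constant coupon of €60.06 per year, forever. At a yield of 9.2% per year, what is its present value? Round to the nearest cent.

Level perpetuity: PV = C / r = €60.06 / 0.092 = €652.83

€652.83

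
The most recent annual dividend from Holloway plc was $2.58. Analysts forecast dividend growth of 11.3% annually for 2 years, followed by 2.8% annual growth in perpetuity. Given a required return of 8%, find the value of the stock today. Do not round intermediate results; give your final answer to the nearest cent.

$59.57

D_1 = 2.87154
D_2 = 3.19602
Terminal value at year 2: TV = D_2×(1+g_2)/(r−g_2) = 3.28551/0.052 = 63.18294
P_0 = D_1/(1+r)^1 + D_2/(1+r)^2 + TV/(1+r)^2
    = 2.65883 + 2.74008 + 54.16918 = 59.56809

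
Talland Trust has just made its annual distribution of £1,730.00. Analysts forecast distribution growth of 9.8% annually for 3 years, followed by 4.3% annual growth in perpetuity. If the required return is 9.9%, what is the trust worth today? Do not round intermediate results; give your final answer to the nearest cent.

£37313.93

D_1 = 1899.54000
D_2 = 2085.69492
D_3 = 2290.09302
Terminal value at year 3: TV = D_3×(1+g_2)/(r−g_2) = 2388.56702/0.056 = 42652.98254
P_0 = D_1/(1+r)^1 + D_2/(1+r)^2 + D_3/(1+r)^3 + TV/(1+r)^3
    = 1728.42584 + 1726.85312 + 1725.28182 + 32133.37391 = 37313.93469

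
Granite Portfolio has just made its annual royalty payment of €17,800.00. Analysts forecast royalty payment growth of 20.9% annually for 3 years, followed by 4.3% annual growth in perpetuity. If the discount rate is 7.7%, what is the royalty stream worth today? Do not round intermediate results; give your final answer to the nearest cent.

€840018.54

D_1 = 21520.20000
D_2 = 26017.92180
D_3 = 31455.66746
Terminal value at year 3: TV = D_3×(1+g_2)/(r−g_2) = 32808.26116/0.034 = 964948.85755
P_0 = D_1/(1+r)^1 + D_2/(1+r)^2 + D_3/(1+r)^3 + TV/(1+r)^3
    = 19981.61560 + 22430.61584 + 25179.77210 + 772426.53819 = 840018.54173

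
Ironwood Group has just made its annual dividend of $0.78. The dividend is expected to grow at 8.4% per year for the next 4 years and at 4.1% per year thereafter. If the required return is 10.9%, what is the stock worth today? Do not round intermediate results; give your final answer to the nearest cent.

D_1 = 0.84552
D_2 = 0.91654
D_3 = 0.99353
D_4 = 1.07699
Terminal value at year 4: TV = D_4×(1+g_2)/(r−g_2) = 1.12115/0.068 = 16.48745
P_0 = D_1/(1+r)^1 + D_2/(1+r)^2 + D_3/(1+r)^3 + D_4/(1+r)^4 + TV/(1+r)^4
    = 0.76242 + 0.74523 + 0.72843 + 0.71201 + 10.90002 = 13.84811

$13.85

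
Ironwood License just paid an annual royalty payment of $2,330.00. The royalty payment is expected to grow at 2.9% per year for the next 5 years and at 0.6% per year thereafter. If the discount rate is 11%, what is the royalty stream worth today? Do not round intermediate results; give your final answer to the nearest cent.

$24765.14

D_1 = 2397.57000
D_2 = 2467.09953
D_3 = 2538.64542
D_4 = 2612.26613
D_5 = 2688.02185
Terminal value at year 5: TV = D_5×(1+g_2)/(r−g_2) = 2704.14998/0.104 = 26001.44214
P_0 = D_1/(1+r)^1 + D_2/(1+r)^2 + D_3/(1+r)^3 + D_4/(1+r)^4 + D_5/(1+r)^5 + TV/(1+r)^5
    = 2159.97297 + 2002.35332 + 1856.23565 + 1720.78061 + 1595.21014 + 15430.59037 = 24765.14307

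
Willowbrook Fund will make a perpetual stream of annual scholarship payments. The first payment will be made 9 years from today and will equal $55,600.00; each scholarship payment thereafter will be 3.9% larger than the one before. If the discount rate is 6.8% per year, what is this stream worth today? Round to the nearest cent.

$1132678.80

Value at end of year 8: C₁ / (r − g) = $55,600.00 / (0.068 − 0.039) = $1,917,241.3793
Discount to today: PV = $1,917,241.3793 / (1 + 0.068)^8 = $1,917,241.3793 / 1.692661 = $1,132,678.80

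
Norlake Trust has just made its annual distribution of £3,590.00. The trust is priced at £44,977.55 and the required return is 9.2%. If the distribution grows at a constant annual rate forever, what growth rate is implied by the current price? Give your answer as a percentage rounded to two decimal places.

P = D₀(1+g)/(r−g) ⇒ P(r−g) = D₀(1+g) ⇒ g(P+D₀) = P·r − D₀
g = (P·r − D₀)/(P + D₀) = (£44,977.55×0.092 − £3,590.00) / (£44,977.55 + £3,590.00) = 0.011282

1.13%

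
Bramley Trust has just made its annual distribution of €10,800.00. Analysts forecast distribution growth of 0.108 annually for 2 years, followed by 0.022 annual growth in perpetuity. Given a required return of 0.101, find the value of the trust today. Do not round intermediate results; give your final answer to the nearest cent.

€163305.13

D_1 = 11966.40000
D_2 = 13258.77120
Terminal value at year 2: TV = D_2×(1+g_2)/(r−g_2) = 13550.46417/0.079 = 171524.86287
P_0 = D_1/(1+r)^1 + D_2/(1+r)^2 + TV/(1+r)^2
    = 10868.66485 + 10937.76626 + 141498.69771 = 163305.12882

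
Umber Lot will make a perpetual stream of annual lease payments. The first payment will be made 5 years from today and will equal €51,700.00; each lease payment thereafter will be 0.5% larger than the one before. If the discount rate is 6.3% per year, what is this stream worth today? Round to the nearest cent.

€698119.05

Value at end of year 4: C₁ / (r − g) = €51,700.00 / (0.063 − 0.005) = €891,379.3103
Discount to today: PV = €891,379.3103 / (1 + 0.063)^4 = €891,379.3103 / 1.276830 = €698,119.05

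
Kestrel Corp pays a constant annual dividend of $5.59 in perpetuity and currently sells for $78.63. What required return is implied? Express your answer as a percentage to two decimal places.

7.11%

P = C/r ⇒ r = C/P = $5.59/$78.63 = 0.071092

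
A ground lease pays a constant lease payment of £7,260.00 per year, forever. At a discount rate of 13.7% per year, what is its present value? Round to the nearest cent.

Level perpetuity: PV = C / r = £7,260.00 / 0.137 = £52,992.70

£52992.70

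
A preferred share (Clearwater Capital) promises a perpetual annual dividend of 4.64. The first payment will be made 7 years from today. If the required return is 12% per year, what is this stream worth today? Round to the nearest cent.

19.59

Value at end of year 6: C / r = 4.64 / 0.12 = 38.6667
Discount to today: PV = 38.6667 / (1 + 0.12)^6 = 38.6667 / 1.973823 = 19.59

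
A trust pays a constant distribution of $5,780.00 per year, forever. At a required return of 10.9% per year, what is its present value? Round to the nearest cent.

$53027.52

Level perpetuity: PV = C / r = $5,780.00 / 0.109 = $53,027.52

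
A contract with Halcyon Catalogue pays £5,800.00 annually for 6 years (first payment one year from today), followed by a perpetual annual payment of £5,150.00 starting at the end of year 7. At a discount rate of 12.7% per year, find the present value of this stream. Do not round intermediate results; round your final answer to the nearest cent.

£43171.44

PV of 6-year annuity: £5,800.00 × [1 − (1+0.127)^−6] / 0.127 = 23380.79470
Perpetuity value at year 6: £5,150.00 / 0.127 = 40551.18110
PV of perpetuity: 40551.18110 / (1+0.127)^6 = 19790.64788
Total PV = 23380.79470 + 19790.64788 = 43171.44258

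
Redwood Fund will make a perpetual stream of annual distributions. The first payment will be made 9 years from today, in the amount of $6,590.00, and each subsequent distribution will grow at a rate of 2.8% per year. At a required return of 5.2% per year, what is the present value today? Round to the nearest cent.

Value at end of year 8: C₁ / (r − g) = $6,590.00 / (0.052 − 0.028) = $274,583.3333
Discount to today: PV = $274,583.3333 / (1 + 0.052)^8 = $274,583.3333 / 1.500120 = $183,040.95

$183040.95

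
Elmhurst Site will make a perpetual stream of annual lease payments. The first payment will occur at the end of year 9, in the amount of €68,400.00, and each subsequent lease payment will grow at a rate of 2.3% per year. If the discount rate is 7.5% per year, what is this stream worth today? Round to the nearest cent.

€737539.09

Value at end of year 8: C₁ / (r − g) = €68,400.00 / (0.075 − 0.023) = €1,315,384.6154
Discount to today: PV = €1,315,384.6154 / (1 + 0.075)^8 = €1,315,384.6154 / 1.783478 = €737,539.09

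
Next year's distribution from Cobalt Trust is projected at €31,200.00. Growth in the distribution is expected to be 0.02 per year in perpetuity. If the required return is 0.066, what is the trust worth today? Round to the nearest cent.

Growing perpetuity: P = D₁ / (r − g) = €31,200.0000 / (0.066 − 0.02) = €678,260.87

€678260.87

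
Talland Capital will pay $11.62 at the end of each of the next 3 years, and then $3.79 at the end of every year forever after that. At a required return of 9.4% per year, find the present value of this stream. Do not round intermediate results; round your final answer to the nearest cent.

$60.00

PV of 3-year annuity: $11.62 × [1 − (1+0.094)^−3] / 0.094 = 29.20521
Perpetuity value at year 3: $3.79 / 0.094 = 40.31915
PV of perpetuity: 40.31915 / (1+0.094)^3 = 30.79352
Total PV = 29.20521 + 30.79352 = 59.99874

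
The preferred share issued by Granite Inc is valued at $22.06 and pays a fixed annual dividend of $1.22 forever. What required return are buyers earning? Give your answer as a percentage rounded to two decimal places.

5.53%

P = C/r ⇒ r = C/P = $1.22/$22.06 = 0.055304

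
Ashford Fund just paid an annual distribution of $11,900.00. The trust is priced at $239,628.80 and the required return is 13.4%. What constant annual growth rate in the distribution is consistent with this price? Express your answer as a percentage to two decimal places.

P = D₀(1+g)/(r−g) ⇒ P(r−g) = D₀(1+g) ⇒ g(P+D₀) = P·r − D₀
g = (P·r − D₀)/(P + D₀) = ($239,628.80×0.134 − $11,900.00) / ($239,628.80 + $11,900.00) = 0.080350

8.03%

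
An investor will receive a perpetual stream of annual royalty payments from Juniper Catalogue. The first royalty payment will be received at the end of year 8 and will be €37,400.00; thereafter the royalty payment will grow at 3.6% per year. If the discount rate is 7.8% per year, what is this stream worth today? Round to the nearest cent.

€526369.83

Value at end of year 7: C₁ / (r − g) = €37,400.00 / (0.078 − 0.036) = €890,476.1905
Discount to today: PV = €890,476.1905 / (1 + 0.078)^7 = €890,476.1905 / 1.691731 = €526,369.83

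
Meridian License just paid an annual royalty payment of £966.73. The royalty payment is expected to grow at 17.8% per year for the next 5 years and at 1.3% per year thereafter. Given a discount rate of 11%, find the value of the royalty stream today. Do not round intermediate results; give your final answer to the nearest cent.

£19389.07

D_1 = 1138.80794
D_2 = 1341.51575
D_3 = 1580.30556
D_4 = 1861.59995
D_5 = 2192.96474
Terminal value at year 5: TV = D_5×(1+g_2)/(r−g_2) = 2221.47328/0.097 = 22901.78638
P_0 = D_1/(1+r)^1 + D_2/(1+r)^2 + D_3/(1+r)^3 + D_4/(1+r)^4 + D_5/(1+r)^5 + TV/(1+r)^5
    = 1025.95310 + 1088.80428 + 1155.50580 + 1226.29355 + 1301.41784 + 13591.09554 = 19389.07011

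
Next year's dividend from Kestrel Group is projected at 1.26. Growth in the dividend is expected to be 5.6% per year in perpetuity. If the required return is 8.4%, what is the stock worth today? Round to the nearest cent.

Growing perpetuity: P = D₁ / (r − g) = 1.2600 / (0.084 − 0.056) = 45.00

45.00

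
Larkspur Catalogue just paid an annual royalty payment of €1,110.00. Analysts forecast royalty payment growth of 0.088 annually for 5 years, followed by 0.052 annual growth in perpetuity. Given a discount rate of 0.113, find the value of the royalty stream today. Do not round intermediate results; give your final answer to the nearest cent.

D_1 = 1207.68000
D_2 = 1313.95584
D_3 = 1429.58395
D_4 = 1555.38734
D_5 = 1692.26143
Terminal value at year 5: TV = D_5×(1+g_2)/(r−g_2) = 1780.25902/0.061 = 29184.57413
P_0 = D_1/(1+r)^1 + D_2/(1+r)^2 + D_3/(1+r)^3 + D_4/(1+r)^4 + D_5/(1+r)^5 + TV/(1+r)^5
    = 1085.06739 + 1060.69480 + 1036.86967 + 1013.57970 + 990.81286 + 17087.46109 = 22274.48551

€22274.49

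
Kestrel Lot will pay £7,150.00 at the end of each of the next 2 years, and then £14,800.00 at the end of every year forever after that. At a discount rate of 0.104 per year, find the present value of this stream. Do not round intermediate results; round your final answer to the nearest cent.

£129101.76

PV of 2-year annuity: £7,150.00 × [1 − (1+0.104)^−2] / 0.104 = 12342.79826
Perpetuity value at year 2: £14,800.00 / 0.104 = 142307.69231
PV of perpetuity: 142307.69231 / (1+0.104)^2 = 116758.96305
Total PV = 12342.79826 + 116758.96305 = 129101.76131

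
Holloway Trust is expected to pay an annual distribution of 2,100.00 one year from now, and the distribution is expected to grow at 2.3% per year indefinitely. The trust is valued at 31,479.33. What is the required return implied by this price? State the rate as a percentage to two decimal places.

P = D₁/(r − g) ⇒ r = D₁/P + g = 2,100.0000/31,479.33 + 0.023 = 0.066710 + 0.023 = 0.089710

8.97%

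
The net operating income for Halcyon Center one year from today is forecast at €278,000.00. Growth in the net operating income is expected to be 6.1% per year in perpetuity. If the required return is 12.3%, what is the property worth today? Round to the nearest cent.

€4483870.97

Growing perpetuity: P = D₁ / (r − g) = €278,000.0000 / (0.123 − 0.061) = €4,483,870.97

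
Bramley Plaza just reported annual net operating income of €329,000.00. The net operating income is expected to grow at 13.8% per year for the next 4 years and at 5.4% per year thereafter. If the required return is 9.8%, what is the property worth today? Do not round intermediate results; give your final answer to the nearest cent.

€10534061.34

D_1 = 374402.00000
D_2 = 426069.47600
D_3 = 484867.06369
D_4 = 551778.71848
Terminal value at year 4: TV = D_4×(1+g_2)/(r−g_2) = 581574.76927/0.044 = 13217608.39261
P_0 = D_1/(1+r)^1 + D_2/(1+r)^2 + D_3/(1+r)^3 + D_4/(1+r)^4 + TV/(1+r)^4
    = 340985.42805 + 353407.48372 + 366282.07329 + 379625.68252 + 9093760.66754 = 10534061.33511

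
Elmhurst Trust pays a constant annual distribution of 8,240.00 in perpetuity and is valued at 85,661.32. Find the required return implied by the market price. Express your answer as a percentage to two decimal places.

9.62%

P = C/r ⇒ r = C/P = 8,240.00/85,661.32 = 0.096193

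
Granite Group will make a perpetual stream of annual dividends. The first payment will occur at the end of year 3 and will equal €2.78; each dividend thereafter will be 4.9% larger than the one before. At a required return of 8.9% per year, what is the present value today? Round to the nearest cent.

Value at end of year 2: C₁ / (r − g) = €2.78 / (0.089 − 0.049) = €69.5000
Discount to today: PV = €69.5000 / (1 + 0.089)^2 = €69.5000 / 1.185921 = €58.60

€58.60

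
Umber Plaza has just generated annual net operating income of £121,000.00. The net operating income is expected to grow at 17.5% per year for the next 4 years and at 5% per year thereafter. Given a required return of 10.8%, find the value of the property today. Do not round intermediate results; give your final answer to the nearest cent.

D_1 = 142175.00000
D_2 = 167055.62500
D_3 = 196290.35938
D_4 = 230641.17227
Terminal value at year 4: TV = D_4×(1+g_2)/(r−g_2) = 242173.23088/0.058 = 4175400.53239
P_0 = D_1/(1+r)^1 + D_2/(1+r)^2 + D_3/(1+r)^3 + D_4/(1+r)^4 + TV/(1+r)^4
    = 128316.78700 + 136076.01510 + 144304.43839 + 153030.42880 + 2770378.45246 = 3332106.12176

£3332106.12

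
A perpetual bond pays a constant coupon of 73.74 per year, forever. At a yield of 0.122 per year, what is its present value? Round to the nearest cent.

604.43

Level perpetuity: PV = C / r = 73.74 / 0.122 = 604.43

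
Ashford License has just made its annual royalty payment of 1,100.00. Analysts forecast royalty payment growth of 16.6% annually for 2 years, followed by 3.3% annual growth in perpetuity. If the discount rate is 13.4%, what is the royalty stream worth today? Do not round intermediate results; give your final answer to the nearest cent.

14188.40

D_1 = 1282.60000
D_2 = 1495.51160
Terminal value at year 2: TV = D_2×(1+g_2)/(r−g_2) = 1544.86348/0.101 = 15295.67805
P_0 = D_1/(1+r)^1 + D_2/(1+r)^2 + TV/(1+r)^2
    = 1131.04056 + 1162.95705 + 11894.40233 = 14188.39995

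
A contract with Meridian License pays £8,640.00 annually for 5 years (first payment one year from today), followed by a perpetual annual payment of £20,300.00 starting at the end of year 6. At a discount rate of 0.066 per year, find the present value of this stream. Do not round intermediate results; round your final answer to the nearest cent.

PV of 5-year annuity: £8,640.00 × [1 − (1+0.066)^−5] / 0.066 = 35808.37561
Perpetuity value at year 5: £20,300.00 / 0.066 = 307575.75758
PV of perpetuity: 307575.75758 / (1+0.066)^5 = 223442.65284
Total PV = 35808.37561 + 223442.65284 = 259251.02845

£259251.03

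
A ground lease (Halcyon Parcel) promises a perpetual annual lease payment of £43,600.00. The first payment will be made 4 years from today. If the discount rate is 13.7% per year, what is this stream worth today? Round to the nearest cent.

Value at end of year 3: C / r = £43,600.00 / 0.137 = £318,248.1752
Discount to today: PV = £318,248.1752 / (1 + 0.137)^3 = £318,248.1752 / 1.469878 = £216,513.27

£216513.27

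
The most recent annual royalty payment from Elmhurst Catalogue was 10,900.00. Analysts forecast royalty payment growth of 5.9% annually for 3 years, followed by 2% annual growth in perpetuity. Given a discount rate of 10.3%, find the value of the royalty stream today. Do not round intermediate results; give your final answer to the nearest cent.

D_1 = 11543.10000
D_2 = 12224.14290
D_3 = 12945.36733
Terminal value at year 3: TV = D_3×(1+g_2)/(r−g_2) = 13204.27468/0.083 = 159087.64672
P_0 = D_1/(1+r)^1 + D_2/(1+r)^2 + D_3/(1+r)^3 + TV/(1+r)^3
    = 10465.18586 + 10047.71697 + 9646.90143 + 118552.28261 = 148712.08687

148712.09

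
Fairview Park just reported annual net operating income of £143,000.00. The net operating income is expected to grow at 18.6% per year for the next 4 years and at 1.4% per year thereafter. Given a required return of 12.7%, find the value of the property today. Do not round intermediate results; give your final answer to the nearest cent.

D_1 = 169598.00000
D_2 = 201143.22800
D_3 = 238555.86841
D_4 = 282927.25993
Terminal value at year 4: TV = D_4×(1+g_2)/(r−g_2) = 286888.24157/0.113 = 2538833.99620
P_0 = D_1/(1+r)^1 + D_2/(1+r)^2 + D_3/(1+r)^3 + D_4/(1+r)^4 + TV/(1+r)^4
    = 150486.24667 + 158364.40865 + 166655.00325 + 175379.62188 + 1573760.50074 = 2224645.78120

£2224645.78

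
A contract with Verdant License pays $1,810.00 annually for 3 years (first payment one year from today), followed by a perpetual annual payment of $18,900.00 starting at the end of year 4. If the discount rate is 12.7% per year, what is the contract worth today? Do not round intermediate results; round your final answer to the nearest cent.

$108260.35

PV of 3-year annuity: $1,810.00 × [1 − (1+0.127)^−3] / 0.127 = 4295.55086
Perpetuity value at year 3: $18,900.00 / 0.127 = 148818.89764
PV of perpetuity: 148818.89764 / (1+0.127)^3 = 103964.80303
Total PV = 4295.55086 + 103964.80303 = 108260.35389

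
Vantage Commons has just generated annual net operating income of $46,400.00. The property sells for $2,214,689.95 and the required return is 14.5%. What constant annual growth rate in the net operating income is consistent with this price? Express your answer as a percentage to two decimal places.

12.15%

P = D₀(1+g)/(r−g) ⇒ P(r−g) = D₀(1+g) ⇒ g(P+D₀) = P·r − D₀
g = (P·r − D₀)/(P + D₀) = ($2,214,689.95×0.145 − $46,400.00) / ($2,214,689.95 + $46,400.00) = 0.121503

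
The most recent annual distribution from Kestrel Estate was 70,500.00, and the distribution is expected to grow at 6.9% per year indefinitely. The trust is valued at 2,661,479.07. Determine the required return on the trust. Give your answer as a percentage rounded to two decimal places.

D₁ = 70,500.00 × 1.069 = 75,364.5000
P = D₁/(r − g) ⇒ r = D₁/P + g = 75,364.5000/2,661,479.07 + 0.069 = 0.028317 + 0.069 = 0.097317

9.73%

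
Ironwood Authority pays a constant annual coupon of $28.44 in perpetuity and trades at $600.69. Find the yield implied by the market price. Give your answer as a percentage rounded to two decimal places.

P = C/r ⇒ r = C/P = $28.44/$600.69 = 0.047346

4.73%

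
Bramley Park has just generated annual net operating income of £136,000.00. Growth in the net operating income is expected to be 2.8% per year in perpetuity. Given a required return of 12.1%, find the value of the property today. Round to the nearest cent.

£1503311.83

D₁ = D₀ × (1 + g) = £136,000.00 × 1.028 = £139,808.0000
Growing perpetuity: P = D₁ / (r − g) = £139,808.0000 / (0.121 − 0.028) = £1,503,311.83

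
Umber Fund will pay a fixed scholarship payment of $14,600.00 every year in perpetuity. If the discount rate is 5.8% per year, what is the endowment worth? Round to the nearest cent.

Level perpetuity: PV = C / r = $14,600.00 / 0.058 = $251,724.14

$251724.14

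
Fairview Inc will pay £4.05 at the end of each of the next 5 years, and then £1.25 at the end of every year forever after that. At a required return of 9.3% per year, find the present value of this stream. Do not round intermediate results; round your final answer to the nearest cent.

£24.25

PV of 5-year annuity: £4.05 × [1 − (1+0.093)^−5] / 0.093 = 15.63123
Perpetuity value at year 5: £1.25 / 0.093 = 13.44086
PV of perpetuity: 13.44086 / (1+0.093)^5 = 8.61641
Total PV = 15.63123 + 8.61641 = 24.24763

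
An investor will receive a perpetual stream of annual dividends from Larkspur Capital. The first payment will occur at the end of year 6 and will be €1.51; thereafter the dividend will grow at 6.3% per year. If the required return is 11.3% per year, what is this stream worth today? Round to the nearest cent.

Value at end of year 5: C₁ / (r − g) = €1.51 / (0.113 − 0.063) = €30.2000
Discount to today: PV = €30.2000 / (1 + 0.113)^5 = €30.2000 / 1.707953 = €17.68

€17.68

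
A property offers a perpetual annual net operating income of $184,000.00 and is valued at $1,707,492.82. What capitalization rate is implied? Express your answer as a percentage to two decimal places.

10.78%

P = C/r ⇒ r = C/P = $184,000.00/$1,707,492.82 = 0.107760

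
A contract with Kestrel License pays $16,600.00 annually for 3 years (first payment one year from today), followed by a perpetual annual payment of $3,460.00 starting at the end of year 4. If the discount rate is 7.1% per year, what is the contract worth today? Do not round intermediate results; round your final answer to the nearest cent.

$83153.00

PV of 3-year annuity: $16,600.00 × [1 − (1+0.071)^−3] / 0.071 = 43484.17637
Perpetuity value at year 3: $3,460.00 / 0.071 = 48732.39437
PV of perpetuity: 48732.39437 / (1+0.071)^3 = 39668.82507
Total PV = 43484.17637 + 39668.82507 = 83153.00144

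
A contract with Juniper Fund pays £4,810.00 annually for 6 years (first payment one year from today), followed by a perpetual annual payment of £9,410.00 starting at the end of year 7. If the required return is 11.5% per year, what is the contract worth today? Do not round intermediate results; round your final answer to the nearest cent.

PV of 6-year annuity: £4,810.00 × [1 − (1+0.115)^−6] / 0.115 = 20059.11430
Perpetuity value at year 6: £9,410.00 / 0.115 = 81826.08696
PV of perpetuity: 81826.08696 / (1+0.115)^6 = 42583.62010
Total PV = 20059.11430 + 42583.62010 = 62642.73440

£62642.73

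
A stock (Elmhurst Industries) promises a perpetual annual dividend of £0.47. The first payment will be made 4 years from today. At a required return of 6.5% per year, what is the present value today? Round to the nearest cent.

£5.99

Value at end of year 3: C / r = £0.47 / 0.065 = £7.2308
Discount to today: PV = £7.2308 / (1 + 0.065)^3 = £7.2308 / 1.207950 = £5.99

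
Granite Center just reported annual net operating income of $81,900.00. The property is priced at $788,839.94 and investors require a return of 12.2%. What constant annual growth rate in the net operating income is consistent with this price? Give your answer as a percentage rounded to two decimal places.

P = D₀(1+g)/(r−g) ⇒ P(r−g) = D₀(1+g) ⇒ g(P+D₀) = P·r − D₀
g = (P·r − D₀)/(P + D₀) = ($788,839.94×0.122 − $81,900.00) / ($788,839.94 + $81,900.00) = 0.016467

1.65%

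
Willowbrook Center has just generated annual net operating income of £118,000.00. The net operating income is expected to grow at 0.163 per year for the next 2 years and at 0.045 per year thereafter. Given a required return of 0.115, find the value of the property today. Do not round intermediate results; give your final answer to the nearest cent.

D_1 = 137234.00000
D_2 = 159603.14200
Terminal value at year 2: TV = D_2×(1+g_2)/(r−g_2) = 166785.28339/0.07 = 2382646.90557
P_0 = D_1/(1+r)^1 + D_2/(1+r)^2 + TV/(1+r)^2
    = 123079.82063 + 128378.32412 + 1916504.98146 = 2167963.12620

£2167963.13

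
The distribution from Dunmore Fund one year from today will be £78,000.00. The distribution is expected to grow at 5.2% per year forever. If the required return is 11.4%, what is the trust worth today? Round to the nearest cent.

£1258064.52

Growing perpetuity: P = D₁ / (r − g) = £78,000.0000 / (0.114 − 0.052) = £1,258,064.52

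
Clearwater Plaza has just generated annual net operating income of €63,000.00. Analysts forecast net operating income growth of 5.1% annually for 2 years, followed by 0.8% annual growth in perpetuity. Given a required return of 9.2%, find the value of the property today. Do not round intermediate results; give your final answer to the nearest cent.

D_1 = 66213.00000
D_2 = 69589.86300
Terminal value at year 2: TV = D_2×(1+g_2)/(r−g_2) = 70146.58190/0.084 = 835078.35600
P_0 = D_1/(1+r)^1 + D_2/(1+r)^2 + TV/(1+r)^2
    = 60634.61538 + 58358.04100 + 700296.49197 = 819289.14835

€819289.15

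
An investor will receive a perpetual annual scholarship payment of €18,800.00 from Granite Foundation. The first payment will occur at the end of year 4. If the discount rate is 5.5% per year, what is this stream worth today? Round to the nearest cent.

Value at end of year 3: C / r = €18,800.00 / 0.055 = €341,818.1818
Discount to today: PV = €341,818.1818 / (1 + 0.055)^3 = €341,818.1818 / 1.174241 = €291,097.03

€291097.03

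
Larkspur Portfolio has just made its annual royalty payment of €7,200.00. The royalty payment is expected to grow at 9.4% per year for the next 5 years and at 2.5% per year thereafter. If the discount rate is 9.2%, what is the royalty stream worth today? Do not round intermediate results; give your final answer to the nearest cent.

€147359.93

D_1 = 7876.80000
D_2 = 8617.21920
D_3 = 9427.23780
D_4 = 10313.39816
D_5 = 11282.85759
Terminal value at year 5: TV = D_5×(1+g_2)/(r−g_2) = 11564.92902/0.067 = 172610.88097
P_0 = D_1/(1+r)^1 + D_2/(1+r)^2 + D_3/(1+r)^3 + D_4/(1+r)^4 + D_5/(1+r)^5 + TV/(1+r)^5
    = 7213.18681 + 7226.39778 + 7239.63294 + 7252.89234 + 7266.17603 + 111161.64815 = 147359.93405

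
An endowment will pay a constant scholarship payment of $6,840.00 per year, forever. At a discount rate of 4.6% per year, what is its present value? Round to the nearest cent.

Level perpetuity: PV = C / r = $6,840.00 / 0.046 = $148,695.65

$148695.65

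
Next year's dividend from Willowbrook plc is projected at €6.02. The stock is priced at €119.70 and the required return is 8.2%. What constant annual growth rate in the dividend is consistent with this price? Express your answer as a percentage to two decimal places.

3.17%

P = D₁/(r−g) ⇒ g = r − D₁/P = 0.082 − €6.02/€119.70 = 0.031708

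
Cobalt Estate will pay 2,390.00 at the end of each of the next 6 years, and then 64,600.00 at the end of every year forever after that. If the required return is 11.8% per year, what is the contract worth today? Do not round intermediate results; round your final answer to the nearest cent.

PV of 6-year annuity: 2,390.00 × [1 − (1+0.118)^−6] / 0.118 = 9882.17605
Perpetuity value at year 6: 64,600.00 / 0.118 = 547457.62712
PV of perpetuity: 547457.62712 / (1+0.118)^6 = 280349.43771
Total PV = 9882.17605 + 280349.43771 = 290231.61376

290231.61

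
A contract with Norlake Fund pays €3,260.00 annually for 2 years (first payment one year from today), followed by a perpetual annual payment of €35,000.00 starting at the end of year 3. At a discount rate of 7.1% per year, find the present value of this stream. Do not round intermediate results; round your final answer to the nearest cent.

€435650.69

PV of 2-year annuity: €3,260.00 × [1 − (1+0.071)^−2] / 0.071 = 5885.97966
Perpetuity value at year 2: €35,000.00 / 0.071 = 492957.74648
PV of perpetuity: 492957.74648 / (1+0.071)^2 = 429764.71327
Total PV = 5885.97966 + 429764.71327 = 435650.69294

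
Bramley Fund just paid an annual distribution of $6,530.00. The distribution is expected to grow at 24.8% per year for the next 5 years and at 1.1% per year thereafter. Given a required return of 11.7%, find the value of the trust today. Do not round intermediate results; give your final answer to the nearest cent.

D_1 = 8149.44000
D_2 = 10170.50112
D_3 = 12692.78540
D_4 = 15840.59618
D_5 = 19769.06403
Terminal value at year 5: TV = D_5×(1+g_2)/(r−g_2) = 19986.52373/0.106 = 188552.11068
P_0 = D_1/(1+r)^1 + D_2/(1+r)^2 + D_3/(1+r)^3 + D_4/(1+r)^4 + D_5/(1+r)^5 + TV/(1+r)^5
    = 7295.82811 + 8151.47134 + 9107.46305 + 10175.57197 + 11368.94701 + 108434.01350 = 154533.29498

$154533.29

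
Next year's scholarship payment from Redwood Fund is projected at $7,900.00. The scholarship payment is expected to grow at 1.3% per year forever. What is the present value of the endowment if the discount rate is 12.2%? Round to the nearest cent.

Growing perpetuity: P = D₁ / (r − g) = $7,900.0000 / (0.122 − 0.013) = $72,477.06

$72477.06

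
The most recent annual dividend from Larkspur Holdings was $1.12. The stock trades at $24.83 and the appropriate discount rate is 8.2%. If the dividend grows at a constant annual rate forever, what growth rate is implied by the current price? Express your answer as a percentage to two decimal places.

P = D₀(1+g)/(r−g) ⇒ P(r−g) = D₀(1+g) ⇒ g(P+D₀) = P·r − D₀
g = (P·r − D₀)/(P + D₀) = ($24.83×0.082 − $1.12) / ($24.83 + $1.12) = 0.035301

3.53%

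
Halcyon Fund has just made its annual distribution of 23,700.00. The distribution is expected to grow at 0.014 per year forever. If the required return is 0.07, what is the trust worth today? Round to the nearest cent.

429139.29

D₁ = D₀ × (1 + g) = 23,700.00 × 1.014 = 24,031.8000
Growing perpetuity: P = D₁ / (r − g) = 24,031.8000 / (0.07 − 0.014) = 429,139.29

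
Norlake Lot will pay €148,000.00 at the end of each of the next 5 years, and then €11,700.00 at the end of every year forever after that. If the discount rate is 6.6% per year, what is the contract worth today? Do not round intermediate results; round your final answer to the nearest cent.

PV of 5-year annuity: €148,000.00 × [1 − (1+0.066)^−5] / 0.066 = 613384.21186
Perpetuity value at year 5: €11,700.00 / 0.066 = 177272.72727
PV of perpetuity: 177272.72727 / (1+0.066)^5 = 128782.21863
Total PV = 613384.21186 + 128782.21863 = 742166.43050

€742166.43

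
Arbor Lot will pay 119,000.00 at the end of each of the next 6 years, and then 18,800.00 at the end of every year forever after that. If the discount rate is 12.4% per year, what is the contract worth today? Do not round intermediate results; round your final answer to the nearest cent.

558950.82

PV of 6-year annuity: 119,000.00 × [1 − (1+0.124)^−6] / 0.124 = 483764.59390
Perpetuity value at year 6: 18,800.00 / 0.124 = 151612.90323
PV of perpetuity: 151612.90323 / (1+0.124)^6 = 75186.22789
Total PV = 483764.59390 + 75186.22789 = 558950.82179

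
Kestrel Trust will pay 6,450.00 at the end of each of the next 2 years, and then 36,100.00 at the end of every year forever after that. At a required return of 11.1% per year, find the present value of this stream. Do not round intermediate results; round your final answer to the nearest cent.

274516.25

PV of 2-year annuity: 6,450.00 × [1 − (1+0.111)^−2] / 0.111 = 11031.12561
Perpetuity value at year 2: 36,100.00 / 0.111 = 325225.22523
PV of perpetuity: 325225.22523 / (1+0.111)^2 = 263485.12682
Total PV = 11031.12561 + 263485.12682 = 274516.25244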